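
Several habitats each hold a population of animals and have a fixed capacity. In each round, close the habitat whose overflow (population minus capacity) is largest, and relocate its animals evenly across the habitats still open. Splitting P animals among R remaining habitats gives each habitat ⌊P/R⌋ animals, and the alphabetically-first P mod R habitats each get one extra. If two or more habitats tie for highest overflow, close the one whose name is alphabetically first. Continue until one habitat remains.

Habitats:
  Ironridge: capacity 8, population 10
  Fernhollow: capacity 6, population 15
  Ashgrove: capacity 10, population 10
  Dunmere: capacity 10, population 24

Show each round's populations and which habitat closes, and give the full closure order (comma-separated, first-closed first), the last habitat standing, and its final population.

Closure order: Dunmere, Fernhollow, Ironridge
Last habitat: Ashgrove with 59 animals

Round 1: Ashgrove=10 Dunmere=24 Fernhollow=15 Ironridge=10 → close Dunmere (overflow 14)
  24÷3 = 8 each, +1 to first 0
Round 2: Ashgrove=18 Fernhollow=23 Ironridge=18 → close Fernhollow (overflow 17)
  23÷2 = 11 each, +1 to first 1
Round 3: Ashgrove=30 Ironridge=29 → close Ironridge (overflow 21)
  29÷1 = 29 each, +1 to first 0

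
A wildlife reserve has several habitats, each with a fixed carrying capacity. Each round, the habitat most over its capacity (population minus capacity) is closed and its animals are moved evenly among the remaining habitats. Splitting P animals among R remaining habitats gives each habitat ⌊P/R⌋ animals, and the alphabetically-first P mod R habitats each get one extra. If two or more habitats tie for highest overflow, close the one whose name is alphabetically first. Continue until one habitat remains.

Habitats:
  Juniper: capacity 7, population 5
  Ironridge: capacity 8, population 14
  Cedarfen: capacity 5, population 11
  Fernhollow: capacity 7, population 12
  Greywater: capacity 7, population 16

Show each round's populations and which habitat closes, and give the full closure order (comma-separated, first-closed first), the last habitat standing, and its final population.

Round 1: Cedarfen=11 Fernhollow=12 Greywater=16 Ironridge=14 Juniper=5 → close Greywater (overflow 9)
  16÷4 = 4 each, +1 to first 0
Round 2: Cedarfen=15 Fernhollow=16 Ironridge=18 Juniper=9 → close Cedarfen (overflow 10)
  15÷3 = 5 each, +1 to first 0
Round 3: Fernhollow=21 Ironridge=23 Juniper=14 → close Ironridge (overflow 15)
  23÷2 = 11 each, +1 to first 1
Round 4: Fernhollow=33 Juniper=25 → close Fernhollow (overflow 26)
  33÷1 = 33 each, +1 to first 0

Closure order: Greywater, Cedarfen, Ironridge, Fernhollow
Last habitat: Juniper with 58 animals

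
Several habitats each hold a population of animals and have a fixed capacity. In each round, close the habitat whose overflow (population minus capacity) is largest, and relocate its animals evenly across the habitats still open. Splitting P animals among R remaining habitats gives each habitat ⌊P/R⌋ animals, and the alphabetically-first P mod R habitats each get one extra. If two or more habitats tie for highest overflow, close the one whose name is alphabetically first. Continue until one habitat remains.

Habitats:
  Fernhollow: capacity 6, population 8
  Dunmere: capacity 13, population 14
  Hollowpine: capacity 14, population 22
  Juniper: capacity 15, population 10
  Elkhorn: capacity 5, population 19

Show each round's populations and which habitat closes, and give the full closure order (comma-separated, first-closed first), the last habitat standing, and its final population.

Round 1: Dunmere=14 Elkhorn=19 Fernhollow=8 Hollowpine=22 Juniper=10 → close Elkhorn (overflow 14)
  19÷4 = 4 each, +1 to first 3
Round 2: Dunmere=19 Fernhollow=13 Hollowpine=27 Juniper=14 → close Hollowpine (overflow 13)
  27÷3 = 9 each, +1 to first 0
Round 3: Dunmere=28 Fernhollow=22 Juniper=23 → close Fernhollow (overflow 16)
  22÷2 = 11 each, +1 to first 0
Round 4: Dunmere=39 Juniper=34 → close Dunmere (overflow 26)
  39÷1 = 39 each, +1 to first 0

Closure order: Elkhorn, Hollowpine, Fernhollow, Dunmere
Last habitat: Juniper with 73 animals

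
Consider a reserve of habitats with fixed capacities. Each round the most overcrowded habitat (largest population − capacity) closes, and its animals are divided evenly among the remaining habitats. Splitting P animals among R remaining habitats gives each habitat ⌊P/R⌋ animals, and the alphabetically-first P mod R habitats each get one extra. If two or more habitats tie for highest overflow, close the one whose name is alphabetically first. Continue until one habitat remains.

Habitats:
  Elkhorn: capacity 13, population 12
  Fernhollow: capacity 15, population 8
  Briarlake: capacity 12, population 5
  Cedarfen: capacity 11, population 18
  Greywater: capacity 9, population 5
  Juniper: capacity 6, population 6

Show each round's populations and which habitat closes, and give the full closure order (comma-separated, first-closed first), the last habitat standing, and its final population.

Round 1: Briarlake=5 Cedarfen=18 Elkhorn=12 Fernhollow=8 Greywater=5 Juniper=6 → close Cedarfen (overflow 7)
  18÷5 = 3 each, +1 to first 3
Round 2: Briarlake=9 Elkhorn=16 Fernhollow=12 Greywater=8 Juniper=9 → close Elkhorn (overflow 3)
  16÷4 = 4 each, +1 to first 0
Round 3: Briarlake=13 Fernhollow=16 Greywater=12 Juniper=13 → close Juniper (overflow 7)
  13÷3 = 4 each, +1 to first 1
Round 4: Briarlake=18 Fernhollow=20 Greywater=16 → close Greywater (overflow 7)
  16÷2 = 8 each, +1 to first 0
Round 5: Briarlake=26 Fernhollow=28 → close Briarlake (overflow 14)
  26÷1 = 26 each, +1 to first 0

Closure order: Cedarfen, Elkhorn, Juniper, Greywater, Briarlake
Last habitat: Fernhollow with 54 animals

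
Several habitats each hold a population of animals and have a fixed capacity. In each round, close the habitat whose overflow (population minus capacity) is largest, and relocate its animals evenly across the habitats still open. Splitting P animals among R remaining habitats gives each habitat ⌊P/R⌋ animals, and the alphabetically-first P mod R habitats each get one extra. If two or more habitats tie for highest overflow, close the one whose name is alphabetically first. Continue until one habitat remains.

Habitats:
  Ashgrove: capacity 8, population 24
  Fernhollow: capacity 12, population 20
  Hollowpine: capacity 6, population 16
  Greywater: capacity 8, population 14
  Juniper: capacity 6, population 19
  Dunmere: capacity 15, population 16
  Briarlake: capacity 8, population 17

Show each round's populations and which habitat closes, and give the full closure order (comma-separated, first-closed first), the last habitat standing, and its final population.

Round 1: Ashgrove=24 Briarlake=17 Dunmere=16 Fernhollow=20 Greywater=14 Hollowpine=16 Juniper=19 → close Ashgrove (overflow 16)
  24÷6 = 4 each, +1 to first 0
Round 2: Briarlake=21 Dunmere=20 Fernhollow=24 Greywater=18 Hollowpine=20 Juniper=23 → close Juniper (overflow 17)
  23÷5 = 4 each, +1 to first 3
Round 3: Briarlake=26 Dunmere=25 Fernhollow=29 Greywater=22 Hollowpine=24 → close Briarlake (overflow 18)
  26÷4 = 6 each, +1 to first 2
Round 4: Dunmere=32 Fernhollow=36 Greywater=28 Hollowpine=30 → close Fernhollow (overflow 24)
  36÷3 = 12 each, +1 to first 0
Round 5: Dunmere=44 Greywater=40 Hollowpine=42 → close Hollowpine (overflow 36)
  42÷2 = 21 each, +1 to first 0
Round 6: Dunmere=65 Greywater=61 → close Greywater (overflow 53)
  61÷1 = 61 each, +1 to first 0

Closure order: Ashgrove, Juniper, Briarlake, Fernhollow, Hollowpine, Greywater
Last habitat: Dunmere with 126 animals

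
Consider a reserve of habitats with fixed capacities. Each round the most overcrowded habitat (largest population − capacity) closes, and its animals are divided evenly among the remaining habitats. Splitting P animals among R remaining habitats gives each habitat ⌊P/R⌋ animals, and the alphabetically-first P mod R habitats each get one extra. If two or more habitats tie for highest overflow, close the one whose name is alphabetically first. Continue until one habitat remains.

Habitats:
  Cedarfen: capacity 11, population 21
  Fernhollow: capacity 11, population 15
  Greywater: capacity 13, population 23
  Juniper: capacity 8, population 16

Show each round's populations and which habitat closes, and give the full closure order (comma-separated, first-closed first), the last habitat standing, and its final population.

Round 1: Cedarfen=21 Fernhollow=15 Greywater=23 Juniper=16 → close Cedarfen (overflow 10)
  21÷3 = 7 each, +1 to first 0
Round 2: Fernhollow=22 Greywater=30 Juniper=23 → close Greywater (overflow 17)
  30÷2 = 15 each, +1 to first 0
Round 3: Fernhollow=37 Juniper=38 → close Juniper (overflow 30)
  38÷1 = 38 each, +1 to first 0

Closure order: Cedarfen, Greywater, Juniper
Last habitat: Fernhollow with 75 animals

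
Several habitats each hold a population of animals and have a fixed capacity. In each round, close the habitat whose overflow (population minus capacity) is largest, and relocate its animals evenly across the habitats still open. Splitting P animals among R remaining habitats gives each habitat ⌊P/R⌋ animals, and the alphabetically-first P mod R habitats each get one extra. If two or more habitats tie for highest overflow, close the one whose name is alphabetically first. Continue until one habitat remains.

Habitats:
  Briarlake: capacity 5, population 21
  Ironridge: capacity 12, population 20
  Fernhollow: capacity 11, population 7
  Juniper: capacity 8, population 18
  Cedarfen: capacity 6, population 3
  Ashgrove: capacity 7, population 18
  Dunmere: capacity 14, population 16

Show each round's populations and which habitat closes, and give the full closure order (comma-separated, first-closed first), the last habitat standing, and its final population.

Closure order: Briarlake, Ashgrove, Juniper, Ironridge, Dunmere, Cedarfen
Last habitat: Fernhollow with 103 animals

Round 1: Ashgrove=18 Briarlake=21 Cedarfen=3 Dunmere=16 Fernhollow=7 Ironridge=20 Juniper=18 → close Briarlake (overflow 16)
  21÷6 = 3 each, +1 to first 3
Round 2: Ashgrove=22 Cedarfen=7 Dunmere=20 Fernhollow=10 Ironridge=23 Juniper=21 → close Ashgrove (overflow 15)
  22÷5 = 4 each, +1 to first 2
Round 3: Cedarfen=12 Dunmere=25 Fernhollow=14 Ironridge=27 Juniper=25 → close Juniper (overflow 17)
  25÷4 = 6 each, +1 to first 1
Round 4: Cedarfen=19 Dunmere=31 Fernhollow=20 Ironridge=33 → close Ironridge (overflow 21)
  33÷3 = 11 each, +1 to first 0
Round 5: Cedarfen=30 Dunmere=42 Fernhollow=31 → close Dunmere (overflow 28)
  42÷2 = 21 each, +1 to first 0
Round 6: Cedarfen=51 Fernhollow=52 → close Cedarfen (overflow 45)
  51÷1 = 51 each, +1 to first 0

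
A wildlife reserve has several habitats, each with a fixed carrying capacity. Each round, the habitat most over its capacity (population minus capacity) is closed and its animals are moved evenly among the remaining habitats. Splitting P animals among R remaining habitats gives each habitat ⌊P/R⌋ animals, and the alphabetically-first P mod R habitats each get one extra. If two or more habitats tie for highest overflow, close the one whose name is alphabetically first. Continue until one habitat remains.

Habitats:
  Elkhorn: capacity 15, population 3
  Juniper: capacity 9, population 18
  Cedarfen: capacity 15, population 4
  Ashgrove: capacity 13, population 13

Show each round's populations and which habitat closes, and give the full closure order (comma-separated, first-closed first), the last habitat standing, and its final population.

Closure order: Juniper, Ashgrove, Cedarfen
Last habitat: Elkhorn with 38 animals

Round 1: Ashgrove=13 Cedarfen=4 Elkhorn=3 Juniper=18 → close Juniper (overflow 9)
  18÷3 = 6 each, +1 to first 0
Round 2: Ashgrove=19 Cedarfen=10 Elkhorn=9 → close Ashgrove (overflow 6)
  19÷2 = 9 each, +1 to first 1
Round 3: Cedarfen=20 Elkhorn=18 → close Cedarfen (overflow 5)
  20÷1 = 20 each, +1 to first 0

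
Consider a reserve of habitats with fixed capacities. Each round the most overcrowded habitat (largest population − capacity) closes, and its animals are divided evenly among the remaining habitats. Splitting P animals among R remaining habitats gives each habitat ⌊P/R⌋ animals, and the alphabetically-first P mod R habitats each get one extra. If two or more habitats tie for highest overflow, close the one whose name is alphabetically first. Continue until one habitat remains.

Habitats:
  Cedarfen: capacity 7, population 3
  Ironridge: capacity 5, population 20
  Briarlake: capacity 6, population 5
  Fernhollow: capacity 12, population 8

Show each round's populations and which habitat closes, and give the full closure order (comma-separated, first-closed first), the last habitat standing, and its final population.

Closure order: Ironridge, Briarlake, Cedarfen
Last habitat: Fernhollow with 36 animals

Round 1: Briarlake=5 Cedarfen=3 Fernhollow=8 Ironridge=20 → close Ironridge (overflow 15)
  20÷3 = 6 each, +1 to first 2
Round 2: Briarlake=12 Cedarfen=10 Fernhollow=14 → close Briarlake (overflow 6)
  12÷2 = 6 each, +1 to first 0
Round 3: Cedarfen=16 Fernhollow=20 → close Cedarfen (overflow 9)
  16÷1 = 16 each, +1 to first 0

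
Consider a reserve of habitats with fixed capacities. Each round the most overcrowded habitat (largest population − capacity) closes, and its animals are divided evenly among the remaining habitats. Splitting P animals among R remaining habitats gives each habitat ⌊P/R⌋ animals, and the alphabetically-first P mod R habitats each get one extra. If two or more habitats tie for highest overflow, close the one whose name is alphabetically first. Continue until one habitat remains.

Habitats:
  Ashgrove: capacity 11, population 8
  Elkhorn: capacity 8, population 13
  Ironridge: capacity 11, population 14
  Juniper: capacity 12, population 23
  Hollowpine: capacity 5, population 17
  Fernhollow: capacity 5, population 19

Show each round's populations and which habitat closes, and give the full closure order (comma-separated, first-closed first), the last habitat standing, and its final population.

Round 1: Ashgrove=8 Elkhorn=13 Fernhollow=19 Hollowpine=17 Ironridge=14 Juniper=23 → close Fernhollow (overflow 14)
  19÷5 = 3 each, +1 to first 4
Round 2: Ashgrove=12 Elkhorn=17 Hollowpine=21 Ironridge=18 Juniper=26 → close Hollowpine (overflow 16)
  21÷4 = 5 each, +1 to first 1
Round 3: Ashgrove=18 Elkhorn=22 Ironridge=23 Juniper=31 → close Juniper (overflow 19)
  31÷3 = 10 each, +1 to first 1
Round 4: Ashgrove=29 Elkhorn=32 Ironridge=33 → close Elkhorn (overflow 24)
  32÷2 = 16 each, +1 to first 0
Round 5: Ashgrove=45 Ironridge=49 → close Ironridge (overflow 38)
  49÷1 = 49 each, +1 to first 0

Closure order: Fernhollow, Hollowpine, Juniper, Elkhorn, Ironridge
Last habitat: Ashgrove with 94 animals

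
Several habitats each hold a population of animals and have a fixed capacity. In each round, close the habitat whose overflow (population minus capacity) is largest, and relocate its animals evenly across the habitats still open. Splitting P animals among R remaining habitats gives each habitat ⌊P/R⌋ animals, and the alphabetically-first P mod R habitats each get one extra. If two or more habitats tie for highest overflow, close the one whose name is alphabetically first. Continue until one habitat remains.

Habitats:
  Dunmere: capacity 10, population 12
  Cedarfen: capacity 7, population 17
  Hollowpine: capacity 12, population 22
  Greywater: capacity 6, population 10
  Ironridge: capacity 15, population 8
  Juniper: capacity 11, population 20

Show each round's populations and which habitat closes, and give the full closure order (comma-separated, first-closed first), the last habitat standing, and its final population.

Round 1: Cedarfen=17 Dunmere=12 Greywater=10 Hollowpine=22 Ironridge=8 Juniper=20 → close Cedarfen (overflow 10)
  17÷5 = 3 each, +1 to first 2
Round 2: Dunmere=16 Greywater=14 Hollowpine=25 Ironridge=11 Juniper=23 → close Hollowpine (overflow 13)
  25÷4 = 6 each, +1 to first 1
Round 3: Dunmere=23 Greywater=20 Ironridge=17 Juniper=29 → close Juniper (overflow 18)
  29÷3 = 9 each, +1 to first 2
Round 4: Dunmere=33 Greywater=30 Ironridge=26 → close Greywater (overflow 24)
  30÷2 = 15 each, +1 to first 0
Round 5: Dunmere=48 Ironridge=41 → close Dunmere (overflow 38)
  48÷1 = 48 each, +1 to first 0

Closure order: Cedarfen, Hollowpine, Juniper, Greywater, Dunmere
Last habitat: Ironridge with 89 animals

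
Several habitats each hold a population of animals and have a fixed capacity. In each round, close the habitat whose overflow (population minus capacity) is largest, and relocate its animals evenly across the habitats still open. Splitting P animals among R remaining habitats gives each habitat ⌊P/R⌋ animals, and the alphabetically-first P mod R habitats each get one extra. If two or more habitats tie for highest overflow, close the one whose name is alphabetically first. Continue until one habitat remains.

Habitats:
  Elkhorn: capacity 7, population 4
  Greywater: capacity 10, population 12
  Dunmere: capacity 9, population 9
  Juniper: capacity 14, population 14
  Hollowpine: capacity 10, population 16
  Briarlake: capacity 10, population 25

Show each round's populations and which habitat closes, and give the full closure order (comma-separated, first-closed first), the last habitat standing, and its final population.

Closure order: Briarlake, Hollowpine, Greywater, Dunmere, Juniper
Last habitat: Elkhorn with 80 animals

Round 1: Briarlake=25 Dunmere=9 Elkhorn=4 Greywater=12 Hollowpine=16 Juniper=14 → close Briarlake (overflow 15)
  25÷5 = 5 each, +1 to first 0
Round 2: Dunmere=14 Elkhorn=9 Greywater=17 Hollowpine=21 Juniper=19 → close Hollowpine (overflow 11)
  21÷4 = 5 each, +1 to first 1
Round 3: Dunmere=20 Elkhorn=14 Greywater=22 Juniper=24 → close Greywater (overflow 12)
  22÷3 = 7 each, +1 to first 1
Round 4: Dunmere=28 Elkhorn=21 Juniper=31 → close Dunmere (overflow 19)
  28÷2 = 14 each, +1 to first 0
Round 5: Elkhorn=35 Juniper=45 → close Juniper (overflow 31)
  45÷1 = 45 each, +1 to first 0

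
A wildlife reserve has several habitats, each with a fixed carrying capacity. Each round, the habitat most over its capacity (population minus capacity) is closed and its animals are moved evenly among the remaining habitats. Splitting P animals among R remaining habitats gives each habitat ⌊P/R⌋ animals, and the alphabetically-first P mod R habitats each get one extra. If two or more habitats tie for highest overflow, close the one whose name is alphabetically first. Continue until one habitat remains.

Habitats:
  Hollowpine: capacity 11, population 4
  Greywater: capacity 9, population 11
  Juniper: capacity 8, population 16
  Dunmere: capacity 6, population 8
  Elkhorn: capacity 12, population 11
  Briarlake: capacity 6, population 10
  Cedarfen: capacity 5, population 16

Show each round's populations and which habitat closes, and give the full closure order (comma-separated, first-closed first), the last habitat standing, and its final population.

Closure order: Cedarfen, Juniper, Briarlake, Dunmere, Greywater, Elkhorn
Last habitat: Hollowpine with 76 animals

Round 1: Briarlake=10 Cedarfen=16 Dunmere=8 Elkhorn=11 Greywater=11 Hollowpine=4 Juniper=16 → close Cedarfen (overflow 11)
  16÷6 = 2 each, +1 to first 4
Round 2: Briarlake=13 Dunmere=11 Elkhorn=14 Greywater=14 Hollowpine=6 Juniper=18 → close Juniper (overflow 10)
  18÷5 = 3 each, +1 to first 3
Round 3: Briarlake=17 Dunmere=15 Elkhorn=18 Greywater=17 Hollowpine=9 → close Briarlake (overflow 11)
  17÷4 = 4 each, +1 to first 1
Round 4: Dunmere=20 Elkhorn=22 Greywater=21 Hollowpine=13 → close Dunmere (overflow 14)
  20÷3 = 6 each, +1 to first 2
Round 5: Elkhorn=29 Greywater=28 Hollowpine=19 → close Greywater (overflow 19)
  28÷2 = 14 each, +1 to first 0
Round 6: Elkhorn=43 Hollowpine=33 → close Elkhorn (overflow 31)
  43÷1 = 43 each, +1 to first 0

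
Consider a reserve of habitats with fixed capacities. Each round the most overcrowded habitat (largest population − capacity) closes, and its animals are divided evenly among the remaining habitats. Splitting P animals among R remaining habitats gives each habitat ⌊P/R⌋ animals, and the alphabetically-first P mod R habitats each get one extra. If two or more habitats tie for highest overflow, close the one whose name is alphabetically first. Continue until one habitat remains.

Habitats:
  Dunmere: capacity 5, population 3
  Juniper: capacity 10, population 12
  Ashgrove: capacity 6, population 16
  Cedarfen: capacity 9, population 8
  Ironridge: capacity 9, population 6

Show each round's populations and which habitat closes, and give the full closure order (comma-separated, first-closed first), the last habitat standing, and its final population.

Closure order: Ashgrove, Juniper, Cedarfen, Dunmere
Last habitat: Ironridge with 45 animals

Round 1: Ashgrove=16 Cedarfen=8 Dunmere=3 Ironridge=6 Juniper=12 → close Ashgrove (overflow 10)
  16÷4 = 4 each, +1 to first 0
Round 2: Cedarfen=12 Dunmere=7 Ironridge=10 Juniper=16 → close Juniper (overflow 6)
  16÷3 = 5 each, +1 to first 1
Round 3: Cedarfen=18 Dunmere=12 Ironridge=15 → close Cedarfen (overflow 9)
  18÷2 = 9 each, +1 to first 0
Round 4: Dunmere=21 Ironridge=24 → close Dunmere (overflow 16)
  21÷1 = 21 each, +1 to first 0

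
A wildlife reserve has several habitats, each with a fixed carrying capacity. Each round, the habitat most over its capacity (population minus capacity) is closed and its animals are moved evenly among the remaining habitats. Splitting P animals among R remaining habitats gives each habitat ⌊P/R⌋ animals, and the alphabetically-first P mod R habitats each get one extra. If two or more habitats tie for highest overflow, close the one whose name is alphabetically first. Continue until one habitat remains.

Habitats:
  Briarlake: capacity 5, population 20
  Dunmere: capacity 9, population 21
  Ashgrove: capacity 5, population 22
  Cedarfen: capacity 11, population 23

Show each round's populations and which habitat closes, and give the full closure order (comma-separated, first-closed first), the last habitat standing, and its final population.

Round 1: Ashgrove=22 Briarlake=20 Cedarfen=23 Dunmere=21 → close Ashgrove (overflow 17)
  22÷3 = 7 each, +1 to first 1
Round 2: Briarlake=28 Cedarfen=30 Dunmere=28 → close Briarlake (overflow 23)
  28÷2 = 14 each, +1 to first 0
Round 3: Cedarfen=44 Dunmere=42 → close Cedarfen (overflow 33)
  44÷1 = 44 each, +1 to first 0

Closure order: Ashgrove, Briarlake, Cedarfen
Last habitat: Dunmere with 86 animals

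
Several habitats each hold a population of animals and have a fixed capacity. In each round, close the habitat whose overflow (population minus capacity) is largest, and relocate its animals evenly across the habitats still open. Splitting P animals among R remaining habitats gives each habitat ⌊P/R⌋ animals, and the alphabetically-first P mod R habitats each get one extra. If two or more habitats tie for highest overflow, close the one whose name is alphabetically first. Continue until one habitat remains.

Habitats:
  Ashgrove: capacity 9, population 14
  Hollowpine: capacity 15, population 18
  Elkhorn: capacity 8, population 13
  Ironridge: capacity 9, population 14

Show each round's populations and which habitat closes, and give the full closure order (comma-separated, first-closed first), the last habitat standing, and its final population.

Closure order: Ashgrove, Elkhorn, Ironridge
Last habitat: Hollowpine with 59 animals

Round 1: Ashgrove=14 Elkhorn=13 Hollowpine=18 Ironridge=14 → close Ashgrove (overflow 5)
  14÷3 = 4 each, +1 to first 2
Round 2: Elkhorn=18 Hollowpine=23 Ironridge=18 → close Elkhorn (overflow 10)
  18÷2 = 9 each, +1 to first 0
Round 3: Hollowpine=32 Ironridge=27 → close Ironridge (overflow 18)
  27÷1 = 27 each, +1 to first 0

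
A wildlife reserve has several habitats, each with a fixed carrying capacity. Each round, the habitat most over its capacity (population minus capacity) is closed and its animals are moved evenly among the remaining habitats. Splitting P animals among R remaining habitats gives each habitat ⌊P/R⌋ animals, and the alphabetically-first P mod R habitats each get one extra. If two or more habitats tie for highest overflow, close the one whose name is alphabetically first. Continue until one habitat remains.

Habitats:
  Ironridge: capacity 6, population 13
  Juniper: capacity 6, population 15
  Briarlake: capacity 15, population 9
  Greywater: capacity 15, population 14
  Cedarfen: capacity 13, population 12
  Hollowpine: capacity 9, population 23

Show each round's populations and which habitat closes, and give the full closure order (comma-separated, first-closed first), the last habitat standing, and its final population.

Closure order: Hollowpine, Juniper, Ironridge, Cedarfen, Greywater
Last habitat: Briarlake with 86 animals

Round 1: Briarlake=9 Cedarfen=12 Greywater=14 Hollowpine=23 Ironridge=13 Juniper=15 → close Hollowpine (overflow 14)
  23÷5 = 4 each, +1 to first 3
Round 2: Briarlake=14 Cedarfen=17 Greywater=19 Ironridge=17 Juniper=19 → close Juniper (overflow 13)
  19÷4 = 4 each, +1 to first 3
Round 3: Briarlake=19 Cedarfen=22 Greywater=24 Ironridge=21 → close Ironridge (overflow 15)
  21÷3 = 7 each, +1 to first 0
Round 4: Briarlake=26 Cedarfen=29 Greywater=31 → close Cedarfen (overflow 16)
  29÷2 = 14 each, +1 to first 1
Round 5: Briarlake=41 Greywater=45 → close Greywater (overflow 30)
  45÷1 = 45 each, +1 to first 0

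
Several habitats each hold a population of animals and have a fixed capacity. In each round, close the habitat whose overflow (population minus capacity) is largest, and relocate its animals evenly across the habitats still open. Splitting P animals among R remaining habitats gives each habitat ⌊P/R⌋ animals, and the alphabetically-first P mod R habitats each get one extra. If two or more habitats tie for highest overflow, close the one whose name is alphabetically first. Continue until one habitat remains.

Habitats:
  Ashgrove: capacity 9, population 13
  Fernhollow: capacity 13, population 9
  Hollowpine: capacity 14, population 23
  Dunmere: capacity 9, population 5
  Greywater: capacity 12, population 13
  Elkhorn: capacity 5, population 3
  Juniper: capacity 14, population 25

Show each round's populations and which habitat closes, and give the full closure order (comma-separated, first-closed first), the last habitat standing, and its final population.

Closure order: Juniper, Hollowpine, Ashgrove, Greywater, Dunmere, Elkhorn
Last habitat: Fernhollow with 91 animals

Round 1: Ashgrove=13 Dunmere=5 Elkhorn=3 Fernhollow=9 Greywater=13 Hollowpine=23 Juniper=25 → close Juniper (overflow 11)
  25÷6 = 4 each, +1 to first 1
Round 2: Ashgrove=18 Dunmere=9 Elkhorn=7 Fernhollow=13 Greywater=17 Hollowpine=27 → close Hollowpine (overflow 13)
  27÷5 = 5 each, +1 to first 2
Round 3: Ashgrove=24 Dunmere=15 Elkhorn=12 Fernhollow=18 Greywater=22 → close Ashgrove (overflow 15)
  24÷4 = 6 each, +1 to first 0
Round 4: Dunmere=21 Elkhorn=18 Fernhollow=24 Greywater=28 → close Greywater (overflow 16)
  28÷3 = 9 each, +1 to first 1
Round 5: Dunmere=31 Elkhorn=27 Fernhollow=33 → close Dunmere (overflow 22)
  31÷2 = 15 each, +1 to first 1
Round 6: Elkhorn=43 Fernhollow=48 → close Elkhorn (overflow 38)
  43÷1 = 43 each, +1 to first 0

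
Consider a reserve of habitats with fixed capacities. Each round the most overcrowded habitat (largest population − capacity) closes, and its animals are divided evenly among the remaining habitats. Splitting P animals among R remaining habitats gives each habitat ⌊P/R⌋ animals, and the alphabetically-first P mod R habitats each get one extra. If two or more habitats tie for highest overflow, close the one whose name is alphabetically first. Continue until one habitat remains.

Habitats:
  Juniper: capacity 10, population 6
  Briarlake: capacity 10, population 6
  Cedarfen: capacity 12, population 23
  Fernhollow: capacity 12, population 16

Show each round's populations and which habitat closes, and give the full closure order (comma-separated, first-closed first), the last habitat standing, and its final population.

Closure order: Cedarfen, Fernhollow, Briarlake
Last habitat: Juniper with 51 animals

Round 1: Briarlake=6 Cedarfen=23 Fernhollow=16 Juniper=6 → close Cedarfen (overflow 11)
  23÷3 = 7 each, +1 to first 2
Round 2: Briarlake=14 Fernhollow=24 Juniper=13 → close Fernhollow (overflow 12)
  24÷2 = 12 each, +1 to first 0
Round 3: Briarlake=26 Juniper=25 → close Briarlake (overflow 16)
  26÷1 = 26 each, +1 to first 0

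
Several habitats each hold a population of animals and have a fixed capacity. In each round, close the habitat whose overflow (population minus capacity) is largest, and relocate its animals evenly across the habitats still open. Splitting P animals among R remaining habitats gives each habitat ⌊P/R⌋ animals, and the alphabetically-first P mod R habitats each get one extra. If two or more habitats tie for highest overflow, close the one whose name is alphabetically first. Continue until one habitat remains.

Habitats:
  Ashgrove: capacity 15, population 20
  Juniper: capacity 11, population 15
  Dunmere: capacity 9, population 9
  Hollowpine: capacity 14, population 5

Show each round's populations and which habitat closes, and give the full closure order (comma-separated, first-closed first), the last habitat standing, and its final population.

Closure order: Ashgrove, Juniper, Dunmere
Last habitat: Hollowpine with 49 animals

Round 1: Ashgrove=20 Dunmere=9 Hollowpine=5 Juniper=15 → close Ashgrove (overflow 5)
  20÷3 = 6 each, +1 to first 2
Round 2: Dunmere=16 Hollowpine=12 Juniper=21 → close Juniper (overflow 10)
  21÷2 = 10 each, +1 to first 1
Round 3: Dunmere=27 Hollowpine=22 → close Dunmere (overflow 18)
  27÷1 = 27 each, +1 to first 0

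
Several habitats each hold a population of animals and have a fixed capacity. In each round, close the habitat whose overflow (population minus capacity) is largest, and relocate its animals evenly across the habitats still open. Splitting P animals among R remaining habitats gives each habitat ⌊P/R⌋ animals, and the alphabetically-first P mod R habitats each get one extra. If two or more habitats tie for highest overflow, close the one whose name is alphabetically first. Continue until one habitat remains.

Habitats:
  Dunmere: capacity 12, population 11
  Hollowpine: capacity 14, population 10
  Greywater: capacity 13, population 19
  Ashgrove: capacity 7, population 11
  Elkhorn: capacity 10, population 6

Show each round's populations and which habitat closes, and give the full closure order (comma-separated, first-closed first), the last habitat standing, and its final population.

Closure order: Greywater, Ashgrove, Dunmere, Elkhorn
Last habitat: Hollowpine with 57 animals

Round 1: Ashgrove=11 Dunmere=11 Elkhorn=6 Greywater=19 Hollowpine=10 → close Greywater (overflow 6)
  19÷4 = 4 each, +1 to first 3
Round 2: Ashgrove=16 Dunmere=16 Elkhorn=11 Hollowpine=14 → close Ashgrove (overflow 9)
  16÷3 = 5 each, +1 to first 1
Round 3: Dunmere=22 Elkhorn=16 Hollowpine=19 → close Dunmere (overflow 10)
  22÷2 = 11 each, +1 to first 0
Round 4: Elkhorn=27 Hollowpine=30 → close Elkhorn (overflow 17)
  27÷1 = 27 each, +1 to first 0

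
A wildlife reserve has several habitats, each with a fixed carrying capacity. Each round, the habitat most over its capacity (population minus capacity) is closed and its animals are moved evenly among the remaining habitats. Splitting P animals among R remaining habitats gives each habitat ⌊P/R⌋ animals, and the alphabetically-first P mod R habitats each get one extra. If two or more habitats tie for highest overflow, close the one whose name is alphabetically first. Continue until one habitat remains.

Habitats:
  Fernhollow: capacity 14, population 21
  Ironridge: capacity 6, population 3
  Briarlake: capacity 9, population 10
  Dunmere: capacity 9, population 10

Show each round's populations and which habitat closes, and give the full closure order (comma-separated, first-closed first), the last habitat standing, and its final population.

Closure order: Fernhollow, Briarlake, Dunmere
Last habitat: Ironridge with 44 animals

Round 1: Briarlake=10 Dunmere=10 Fernhollow=21 Ironridge=3 → close Fernhollow (overflow 7)
  21÷3 = 7 each, +1 to first 0
Round 2: Briarlake=17 Dunmere=17 Ironridge=10 → close Briarlake (overflow 8)
  17÷2 = 8 each, +1 to first 1
Round 3: Dunmere=26 Ironridge=18 → close Dunmere (overflow 17)
  26÷1 = 26 each, +1 to first 0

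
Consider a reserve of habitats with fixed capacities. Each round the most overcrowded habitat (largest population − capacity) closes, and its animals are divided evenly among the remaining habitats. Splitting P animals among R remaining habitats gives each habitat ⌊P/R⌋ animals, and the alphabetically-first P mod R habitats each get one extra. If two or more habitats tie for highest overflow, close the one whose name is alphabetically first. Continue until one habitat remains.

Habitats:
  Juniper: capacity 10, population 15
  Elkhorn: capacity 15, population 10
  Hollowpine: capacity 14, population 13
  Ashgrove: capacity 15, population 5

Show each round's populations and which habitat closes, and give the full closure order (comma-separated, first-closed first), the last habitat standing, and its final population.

Closure order: Juniper, Hollowpine, Elkhorn
Last habitat: Ashgrove with 43 animals

Round 1: Ashgrove=5 Elkhorn=10 Hollowpine=13 Juniper=15 → close Juniper (overflow 5)
  15÷3 = 5 each, +1 to first 0
Round 2: Ashgrove=10 Elkhorn=15 Hollowpine=18 → close Hollowpine (overflow 4)
  18÷2 = 9 each, +1 to first 0
Round 3: Ashgrove=19 Elkhorn=24 → close Elkhorn (overflow 9)
  24÷1 = 24 each, +1 to first 0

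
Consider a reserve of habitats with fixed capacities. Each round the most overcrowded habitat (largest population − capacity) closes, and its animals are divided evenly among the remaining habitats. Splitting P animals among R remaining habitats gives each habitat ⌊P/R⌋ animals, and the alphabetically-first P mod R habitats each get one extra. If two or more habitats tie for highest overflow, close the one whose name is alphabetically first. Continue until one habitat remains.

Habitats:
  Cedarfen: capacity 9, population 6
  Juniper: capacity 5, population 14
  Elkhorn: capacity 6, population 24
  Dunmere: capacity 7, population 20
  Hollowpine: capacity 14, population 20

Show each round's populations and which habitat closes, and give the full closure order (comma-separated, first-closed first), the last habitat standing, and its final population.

Closure order: Elkhorn, Dunmere, Juniper, Hollowpine
Last habitat: Cedarfen with 84 animals

Round 1: Cedarfen=6 Dunmere=20 Elkhorn=24 Hollowpine=20 Juniper=14 → close Elkhorn (overflow 18)
  24÷4 = 6 each, +1 to first 0
Round 2: Cedarfen=12 Dunmere=26 Hollowpine=26 Juniper=20 → close Dunmere (overflow 19)
  26÷3 = 8 each, +1 to first 2
Round 3: Cedarfen=21 Hollowpine=35 Juniper=28 → close Juniper (overflow 23)
  28÷2 = 14 each, +1 to first 0
Round 4: Cedarfen=35 Hollowpine=49 → close Hollowpine (overflow 35)
  49÷1 = 49 each, +1 to first 0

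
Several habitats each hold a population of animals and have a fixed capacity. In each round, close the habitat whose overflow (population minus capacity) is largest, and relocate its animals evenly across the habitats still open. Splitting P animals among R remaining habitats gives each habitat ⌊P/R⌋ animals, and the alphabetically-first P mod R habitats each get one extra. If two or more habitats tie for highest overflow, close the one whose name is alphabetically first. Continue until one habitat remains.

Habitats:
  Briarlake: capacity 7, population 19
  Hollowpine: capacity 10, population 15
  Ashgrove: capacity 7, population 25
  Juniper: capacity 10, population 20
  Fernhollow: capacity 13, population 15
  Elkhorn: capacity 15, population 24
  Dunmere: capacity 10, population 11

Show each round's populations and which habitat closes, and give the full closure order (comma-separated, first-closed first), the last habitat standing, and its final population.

Closure order: Ashgrove, Briarlake, Elkhorn, Juniper, Hollowpine, Dunmere
Last habitat: Fernhollow with 129 animals

Round 1: Ashgrove=25 Briarlake=19 Dunmere=11 Elkhorn=24 Fernhollow=15 Hollowpine=15 Juniper=20 → close Ashgrove (overflow 18)
  25÷6 = 4 each, +1 to first 1
Round 2: Briarlake=24 Dunmere=15 Elkhorn=28 Fernhollow=19 Hollowpine=19 Juniper=24 → close Briarlake (overflow 17)
  24÷5 = 4 each, +1 to first 4
Round 3: Dunmere=20 Elkhorn=33 Fernhollow=24 Hollowpine=24 Juniper=28 → close Elkhorn (overflow 18)
  33÷4 = 8 each, +1 to first 1
Round 4: Dunmere=29 Fernhollow=32 Hollowpine=32 Juniper=36 → close Juniper (overflow 26)
  36÷3 = 12 each, +1 to first 0
Round 5: Dunmere=41 Fernhollow=44 Hollowpine=44 → close Hollowpine (overflow 34)
  44÷2 = 22 each, +1 to first 0
Round 6: Dunmere=63 Fernhollow=66 → close Dunmere (overflow 53)
  63÷1 = 63 each, +1 to first 0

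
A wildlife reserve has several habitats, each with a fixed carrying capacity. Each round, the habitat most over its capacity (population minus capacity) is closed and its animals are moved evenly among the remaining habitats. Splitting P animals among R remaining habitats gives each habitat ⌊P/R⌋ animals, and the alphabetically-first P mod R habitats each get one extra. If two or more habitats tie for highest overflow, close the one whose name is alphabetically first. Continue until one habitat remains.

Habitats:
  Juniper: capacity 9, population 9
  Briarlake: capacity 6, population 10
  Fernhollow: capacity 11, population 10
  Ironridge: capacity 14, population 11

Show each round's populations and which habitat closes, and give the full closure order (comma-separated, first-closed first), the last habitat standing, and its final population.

Round 1: Briarlake=10 Fernhollow=10 Ironridge=11 Juniper=9 → close Briarlake (overflow 4)
  10÷3 = 3 each, +1 to first 1
Round 2: Fernhollow=14 Ironridge=14 Juniper=12 → close Fernhollow (overflow 3)
  14÷2 = 7 each, +1 to first 0
Round 3: Ironridge=21 Juniper=19 → close Juniper (overflow 10)
  19÷1 = 19 each, +1 to first 0

Closure order: Briarlake, Fernhollow, Juniper
Last habitat: Ironridge with 40 animals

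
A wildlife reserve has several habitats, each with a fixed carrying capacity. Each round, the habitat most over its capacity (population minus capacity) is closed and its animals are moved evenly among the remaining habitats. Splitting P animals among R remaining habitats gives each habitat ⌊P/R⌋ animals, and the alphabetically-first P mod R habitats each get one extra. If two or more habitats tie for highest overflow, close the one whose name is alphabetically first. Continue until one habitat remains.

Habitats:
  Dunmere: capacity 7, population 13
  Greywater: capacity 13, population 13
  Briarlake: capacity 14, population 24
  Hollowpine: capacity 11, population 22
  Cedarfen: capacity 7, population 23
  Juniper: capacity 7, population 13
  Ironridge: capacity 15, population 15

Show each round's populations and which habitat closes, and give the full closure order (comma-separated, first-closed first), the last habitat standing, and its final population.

Round 1: Briarlake=24 Cedarfen=23 Dunmere=13 Greywater=13 Hollowpine=22 Ironridge=15 Juniper=13 → close Cedarfen (overflow 16)
  23÷6 = 3 each, +1 to first 5
Round 2: Briarlake=28 Dunmere=17 Greywater=17 Hollowpine=26 Ironridge=19 Juniper=16 → close Hollowpine (overflow 15)
  26÷5 = 5 each, +1 to first 1
Round 3: Briarlake=34 Dunmere=22 Greywater=22 Ironridge=24 Juniper=21 → close Briarlake (overflow 20)
  34÷4 = 8 each, +1 to first 2
Round 4: Dunmere=31 Greywater=31 Ironridge=32 Juniper=29 → close Dunmere (overflow 24)
  31÷3 = 10 each, +1 to first 1
Round 5: Greywater=42 Ironridge=42 Juniper=39 → close Juniper (overflow 32)
  39÷2 = 19 each, +1 to first 1
Round 6: Greywater=62 Ironridge=61 → close Greywater (overflow 49)
  62÷1 = 62 each, +1 to first 0

Closure order: Cedarfen, Hollowpine, Briarlake, Dunmere, Juniper, Greywater
Last habitat: Ironridge with 123 animals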